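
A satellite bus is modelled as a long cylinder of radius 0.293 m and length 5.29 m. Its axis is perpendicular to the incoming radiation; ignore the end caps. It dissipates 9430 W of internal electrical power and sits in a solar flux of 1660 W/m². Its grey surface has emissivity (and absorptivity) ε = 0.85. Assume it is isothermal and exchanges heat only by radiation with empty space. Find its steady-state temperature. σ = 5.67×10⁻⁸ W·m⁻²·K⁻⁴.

At steady state, absorbed solar power + internal power = radiated power.
Absorbed: α·S·A_cross = 0.85·1660·3.100 = 4374 W (cross-section 2rL).
Total input = 4374 + 9430 = 13800 W.
Radiated: εσ·A_surf·T⁴ with A_surf = 2πrL = 9.739 m².
T⁴ = 13800/(0.85·5.67×10⁻⁸·9.739) = 2.941×10¹⁰ K⁴.

T ≈ 414 K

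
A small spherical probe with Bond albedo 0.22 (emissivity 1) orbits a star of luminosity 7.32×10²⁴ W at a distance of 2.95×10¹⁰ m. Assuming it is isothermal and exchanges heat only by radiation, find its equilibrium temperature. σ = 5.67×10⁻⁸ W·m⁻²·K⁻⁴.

First find the stellar flux at distance d: S = L/(4πd²) = 7.32×10²⁴/(4π·(2.95×10¹⁰)²) = 669.4 W/m².
For an isothermal sphere, absorbed (1−a)S·πr² = emitted σ·4πr²·T⁴, so T⁴ = (1−a)S/(4σ).
T⁴ = 0.780·669.4/(4·5.67×10⁻⁸) = 2.302×10⁹ K⁴.

T ≈ 219 K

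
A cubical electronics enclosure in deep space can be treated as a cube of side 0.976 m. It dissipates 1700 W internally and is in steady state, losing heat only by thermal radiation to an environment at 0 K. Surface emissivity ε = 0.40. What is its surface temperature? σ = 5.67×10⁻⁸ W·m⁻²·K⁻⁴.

T ≈ 338 K

Steady state: internal power = radiated power, P = εσA T⁴.
Radiating area A = 6L² = 5.715 m².
T⁴ = P/(εσA) = 1700/(0.40·5.67×10⁻⁸·5.715) = 1.311×10¹⁰ K⁴.
T = (1.311×10¹⁰)^(1/4).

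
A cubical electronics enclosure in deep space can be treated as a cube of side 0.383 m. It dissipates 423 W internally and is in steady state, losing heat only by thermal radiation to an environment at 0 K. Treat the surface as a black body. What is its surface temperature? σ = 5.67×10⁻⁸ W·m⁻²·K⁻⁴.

Steady state: internal power = radiated power, P = εσA T⁴.
Radiating area A = 6L² = 0.8801 m².
T⁴ = P/(εσA) = 423/(1.0·5.67×10⁻⁸·0.8801) = 8.476×10⁹ K⁴.
T = (8.476×10⁹)^(1/4).

T ≈ 303 K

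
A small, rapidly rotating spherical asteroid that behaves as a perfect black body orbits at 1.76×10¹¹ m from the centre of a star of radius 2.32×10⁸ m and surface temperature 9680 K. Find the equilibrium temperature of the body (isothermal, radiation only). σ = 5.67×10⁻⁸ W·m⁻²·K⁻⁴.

The star's surface emits σT_*⁴; at distance d the flux is S = σT_*⁴(R_*/d)².
S = 5.67×10⁻⁸·(9680)⁴·(2.32×10⁸/1.76×10¹¹)² = 865.0 W/m².
For an isothermal sphere T⁴ = (1−a)S/(4σ) = 3.814×10⁹ K⁴.

T ≈ 249 K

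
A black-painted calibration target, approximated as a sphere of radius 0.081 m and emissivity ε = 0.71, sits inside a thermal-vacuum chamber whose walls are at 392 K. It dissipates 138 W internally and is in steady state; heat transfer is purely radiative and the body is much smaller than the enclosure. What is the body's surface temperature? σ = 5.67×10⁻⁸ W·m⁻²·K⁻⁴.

T ≈ 505 K

For a small grey body in a large enclosure, net radiated power = εσA(T⁴ − T_w⁴).
Steady state: P = εσA(T⁴ − T_w⁴) with A = 4πr² = 0.08245 m².
T⁴ = P/(εσA) + T_w⁴ = 138/(0.71·5.67×10⁻⁸·0.08245) + (392)⁴
    = 4.158×10¹⁰ + 2.361×10¹⁰ = 6.519×10¹⁰ K⁴.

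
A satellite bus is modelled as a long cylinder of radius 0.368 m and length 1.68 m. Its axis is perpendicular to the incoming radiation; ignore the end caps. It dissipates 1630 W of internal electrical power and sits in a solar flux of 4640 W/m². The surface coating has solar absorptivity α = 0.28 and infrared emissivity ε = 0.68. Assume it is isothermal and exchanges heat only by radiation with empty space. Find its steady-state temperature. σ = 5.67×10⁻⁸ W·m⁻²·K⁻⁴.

At steady state, absorbed solar power + internal power = radiated power.
Absorbed: α·S·A_cross = 0.28·4640·1.236 = 1606 W (cross-section 2rL).
Total input = 1606 + 1630 = 3236 W.
Radiated: εσ·A_surf·T⁴ with A_surf = 2πrL = 3.885 m².
T⁴ = 3236/(0.68·5.67×10⁻⁸·3.885) = 2.161×10¹⁰ K⁴.

T ≈ 383 K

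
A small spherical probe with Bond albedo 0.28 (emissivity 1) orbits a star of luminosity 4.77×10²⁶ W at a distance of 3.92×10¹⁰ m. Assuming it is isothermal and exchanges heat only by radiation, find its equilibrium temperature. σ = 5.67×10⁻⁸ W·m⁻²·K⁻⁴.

First find the stellar flux at distance d: S = L/(4πd²) = 4.77×10²⁶/(4π·(3.92×10¹⁰)²) = 24700 W/m².
For an isothermal sphere, absorbed (1−a)S·πr² = emitted σ·4πr²·T⁴, so T⁴ = (1−a)S/(4σ).
T⁴ = 0.720·24700/(4·5.67×10⁻⁸) = 7.842×10¹⁰ K⁴.

T ≈ 529 K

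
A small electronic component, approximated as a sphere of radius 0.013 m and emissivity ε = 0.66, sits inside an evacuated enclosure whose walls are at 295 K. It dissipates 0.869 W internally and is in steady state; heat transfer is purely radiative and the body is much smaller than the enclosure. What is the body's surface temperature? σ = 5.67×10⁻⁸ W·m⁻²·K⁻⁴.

For a small grey body in a large enclosure, net radiated power = εσA(T⁴ − T_w⁴).
Steady state: P = εσA(T⁴ − T_w⁴) with A = 4πr² = 0.002124 m².
T⁴ = P/(εσA) + T_w⁴ = 0.869/(0.66·5.67×10⁻⁸·0.002124) + (295)⁴
    = 1.093×10¹⁰ + 7.573×10⁹ = 1.851×10¹⁰ K⁴.

T ≈ 369 K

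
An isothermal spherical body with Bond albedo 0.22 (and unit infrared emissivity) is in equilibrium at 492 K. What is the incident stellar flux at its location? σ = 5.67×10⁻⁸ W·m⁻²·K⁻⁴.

(1−a)S·πr² = σ·4πr²·T⁴ ⇒ S = 4σT⁴/(1−a).
S = 4·5.67×10⁻⁸·5.859×10¹⁰/0.780.

S ≈ 17000 W/m²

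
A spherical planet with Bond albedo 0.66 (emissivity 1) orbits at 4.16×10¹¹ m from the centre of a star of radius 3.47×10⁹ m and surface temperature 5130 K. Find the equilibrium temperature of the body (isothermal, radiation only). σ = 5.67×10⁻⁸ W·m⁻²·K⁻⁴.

The star's surface emits σT_*⁴; at distance d the flux is S = σT_*⁴(R_*/d)².
S = 5.67×10⁻⁸·(5130)⁴·(3.47×10⁹/4.16×10¹¹)² = 2732 W/m².
For an isothermal sphere T⁴ = (1−a)S/(4σ) = 4.096×10⁹ K⁴.

T ≈ 253 K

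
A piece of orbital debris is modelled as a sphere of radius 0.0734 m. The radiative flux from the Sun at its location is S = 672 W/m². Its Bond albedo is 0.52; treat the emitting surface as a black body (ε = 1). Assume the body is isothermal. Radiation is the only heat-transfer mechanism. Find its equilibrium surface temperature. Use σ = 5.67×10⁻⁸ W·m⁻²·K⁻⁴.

T ≈ 194 K

At equilibrium, absorbed power = emitted power.
Absorbing cross-section = πr² = 0.01693 m²; emitting surface = 4πr² = 0.06770 m² (ratio 4).
(1−a)S·A_cross = εσ·A_surf·T⁴  ⇒  T⁴ = (1−a)S/(4σ).
T⁴ = 0.480·672/(4·5.67×10⁻⁸) = 1.422×10⁹ K⁴.
T = (1.422×10⁹)^(1/4).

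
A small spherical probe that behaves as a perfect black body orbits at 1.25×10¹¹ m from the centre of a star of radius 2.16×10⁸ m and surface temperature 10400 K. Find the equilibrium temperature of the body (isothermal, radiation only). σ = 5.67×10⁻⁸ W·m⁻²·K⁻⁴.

T ≈ 306 K

The star's surface emits σT_*⁴; at distance d the flux is S = σT_*⁴(R_*/d)².
S = 5.67×10⁻⁸·(10400)⁴·(2.16×10⁸/1.25×10¹¹)² = 1981 W/m².
For an isothermal sphere T⁴ = (1−a)S/(4σ) = 8.733×10⁹ K⁴.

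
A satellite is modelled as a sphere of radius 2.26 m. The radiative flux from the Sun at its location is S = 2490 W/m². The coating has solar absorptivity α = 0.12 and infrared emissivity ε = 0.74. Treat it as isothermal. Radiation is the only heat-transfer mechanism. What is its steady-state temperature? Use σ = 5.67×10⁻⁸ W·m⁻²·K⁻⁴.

T ≈ 205 K

At equilibrium, absorbed power = emitted power.
Absorbing cross-section = πr² = 16.05 m²; emitting surface = 4πr² = 64.18 m² (ratio 4).
αS·A_cross = εσ·A_surf·T⁴  ⇒  T⁴ = αS/(ε·4σ).
T⁴ = 0.120·2490/(0.74·4·5.67×10⁻⁸) = 1.780×10⁹ K⁴.
T = (1.780×10⁹)^(1/4).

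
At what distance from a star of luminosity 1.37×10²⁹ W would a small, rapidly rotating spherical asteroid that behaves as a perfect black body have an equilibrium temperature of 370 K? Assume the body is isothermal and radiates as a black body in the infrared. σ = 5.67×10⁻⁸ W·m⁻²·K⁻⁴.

For an isothermal black-emitting sphere, (1−a)S·πr² = σ·4πr²·T⁴ ⇒ S = 4σT⁴/(1−a).
S = 4·5.67×10⁻⁸·(370)⁴/1.00 = 4251 W/m².
Flux falls as S = L/(4πd²), so d = √(L/(4πS)) = √(1.37×10²⁹/(4π·4251)).

d ≈ 1.60×10¹² m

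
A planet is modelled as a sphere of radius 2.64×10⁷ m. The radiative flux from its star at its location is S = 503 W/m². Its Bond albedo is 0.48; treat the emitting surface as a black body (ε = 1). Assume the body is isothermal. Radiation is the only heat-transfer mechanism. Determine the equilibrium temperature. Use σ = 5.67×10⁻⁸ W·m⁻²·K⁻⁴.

T ≈ 184 K

At equilibrium, absorbed power = emitted power.
Absorbing cross-section = πr² = 2.190×10¹⁵ m²; emitting surface = 4πr² = 8.758×10¹⁵ m² (ratio 4).
(1−a)S·A_cross = εσ·A_surf·T⁴  ⇒  T⁴ = (1−a)S/(4σ).
T⁴ = 0.520·503/(4·5.67×10⁻⁸) = 1.153×10⁹ K⁴.
T = (1.153×10⁹)^(1/4).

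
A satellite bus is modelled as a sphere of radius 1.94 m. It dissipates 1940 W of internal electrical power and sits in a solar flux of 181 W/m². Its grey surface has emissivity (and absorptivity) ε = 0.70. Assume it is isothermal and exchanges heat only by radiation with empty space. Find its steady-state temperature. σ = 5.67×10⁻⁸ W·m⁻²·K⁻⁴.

T ≈ 207 K

At steady state, absorbed solar power + internal power = radiated power.
Absorbed: α·S·A_cross = 0.70·181·11.82 = 1498 W (cross-section πr²).
Total input = 1498 + 1940 = 3438 W.
Radiated: εσ·A_surf·T⁴ with A_surf = 4πr² = 47.29 m².
T⁴ = 3438/(0.70·5.67×10⁻⁸·47.29) = 1.832×10⁹ K⁴.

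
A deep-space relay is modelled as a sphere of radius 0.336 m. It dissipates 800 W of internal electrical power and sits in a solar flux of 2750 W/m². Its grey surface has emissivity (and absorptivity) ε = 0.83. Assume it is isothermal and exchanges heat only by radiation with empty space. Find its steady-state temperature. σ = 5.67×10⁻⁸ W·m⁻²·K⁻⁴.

T ≈ 394 K

At steady state, absorbed solar power + internal power = radiated power.
Absorbed: α·S·A_cross = 0.83·2750·0.3547 = 809.5 W (cross-section πr²).
Total input = 809.5 + 800 = 1610 W.
Radiated: εσ·A_surf·T⁴ with A_surf = 4πr² = 1.419 m².
T⁴ = 1610/(0.83·5.67×10⁻⁸·1.419) = 2.411×10¹⁰ K⁴.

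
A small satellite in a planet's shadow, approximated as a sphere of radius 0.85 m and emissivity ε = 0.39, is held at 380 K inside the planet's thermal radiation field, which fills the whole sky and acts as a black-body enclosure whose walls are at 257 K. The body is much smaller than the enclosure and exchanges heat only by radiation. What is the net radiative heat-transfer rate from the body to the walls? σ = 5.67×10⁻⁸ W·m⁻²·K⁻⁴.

P_net ≈ 3310 W

For a small grey body in a large enclosure: P_net = εσA(T_body⁴ − T_wall⁴).
A = 4πr² = 9.079 m²; T_body⁴ − T_wall⁴ = 2.085×10¹⁰ − 4.362×10⁹ = 1.649×10¹⁰ K⁴.
|P_net| = 0.39·5.67×10⁻⁸·9.079·1.649×10¹⁰.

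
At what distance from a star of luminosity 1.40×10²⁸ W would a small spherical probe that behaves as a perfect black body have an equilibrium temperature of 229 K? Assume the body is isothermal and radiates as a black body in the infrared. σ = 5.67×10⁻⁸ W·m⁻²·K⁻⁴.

d ≈ 1.34×10¹² m

For an isothermal black-emitting sphere, (1−a)S·πr² = σ·4πr²·T⁴ ⇒ S = 4σT⁴/(1−a).
S = 4·5.67×10⁻⁸·(229)⁴/1.00 = 623.7 W/m².
Flux falls as S = L/(4πd²), so d = √(L/(4πS)) = √(1.40×10²⁸/(4π·623.7)).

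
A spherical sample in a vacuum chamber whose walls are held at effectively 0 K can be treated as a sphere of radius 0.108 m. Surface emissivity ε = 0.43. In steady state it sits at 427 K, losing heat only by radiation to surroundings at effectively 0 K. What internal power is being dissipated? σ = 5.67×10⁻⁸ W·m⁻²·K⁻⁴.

Steady state: P = εσA T⁴.
A = 4πr² = 0.1466 m²; T⁴ = (427)⁴ = 3.324×10¹⁰ K⁴.
P = 0.43 × 5.67×10⁻⁸ × 0.1466 × 3.324×10¹⁰.

P ≈ 119 W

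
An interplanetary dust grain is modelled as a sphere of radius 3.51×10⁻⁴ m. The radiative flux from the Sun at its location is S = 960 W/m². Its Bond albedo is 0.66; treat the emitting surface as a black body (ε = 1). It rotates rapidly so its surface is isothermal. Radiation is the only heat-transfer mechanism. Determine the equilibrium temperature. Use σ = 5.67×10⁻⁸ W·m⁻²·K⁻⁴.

T ≈ 195 K

At equilibrium, absorbed power = emitted power.
Absorbing cross-section = πr² = 3.870×10⁻⁷ m²; emitting surface = 4πr² = 1.548×10⁻⁶ m² (ratio 4).
(1−a)S·A_cross = εσ·A_surf·T⁴  ⇒  T⁴ = (1−a)S/(4σ).
T⁴ = 0.340·960/(4·5.67×10⁻⁸) = 1.439×10⁹ K⁴.
T = (1.439×10⁹)^(1/4).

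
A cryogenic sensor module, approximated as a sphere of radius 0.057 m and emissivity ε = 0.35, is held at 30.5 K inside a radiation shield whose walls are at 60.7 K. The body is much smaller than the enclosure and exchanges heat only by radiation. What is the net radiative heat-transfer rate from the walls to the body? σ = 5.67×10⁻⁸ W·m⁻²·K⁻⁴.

For a small grey body in a large enclosure: P_net = εσA(T_body⁴ − T_wall⁴).
A = 4πr² = 0.04083 m²; T_body⁴ − T_wall⁴ = 8.654×10⁵ − 1.358×10⁷ = -1.271×10⁷ K⁴.
|P_net| = 0.35·5.67×10⁻⁸·0.04083·1.271×10⁷.

P_net ≈ 0.0103 W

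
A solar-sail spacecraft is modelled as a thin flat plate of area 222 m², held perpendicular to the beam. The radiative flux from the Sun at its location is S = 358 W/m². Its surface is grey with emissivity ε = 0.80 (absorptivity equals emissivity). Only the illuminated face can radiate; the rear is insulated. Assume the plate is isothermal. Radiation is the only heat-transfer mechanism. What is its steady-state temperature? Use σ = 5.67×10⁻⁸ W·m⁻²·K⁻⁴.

T ≈ 282 K

At equilibrium, absorbed power = emitted power.
Absorbing cross-section = A = 222.0 m²; emitting surface = A = 222.0 m² (ratio 1).
εS·A_cross = εσ·A_surf·T⁴  ⇒  T⁴ = S/(1σ)   (ε cancels).
T⁴ = 358/(1·5.67×10⁻⁸) = 6.314×10⁹ K⁴.
T = (6.314×10⁹)^(1/4).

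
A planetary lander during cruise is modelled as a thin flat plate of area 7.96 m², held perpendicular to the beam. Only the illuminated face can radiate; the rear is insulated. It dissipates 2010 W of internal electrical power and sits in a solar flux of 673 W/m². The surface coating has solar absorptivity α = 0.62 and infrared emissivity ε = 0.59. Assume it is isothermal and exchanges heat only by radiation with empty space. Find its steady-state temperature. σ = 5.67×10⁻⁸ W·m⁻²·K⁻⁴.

T ≈ 376 K

At steady state, absorbed solar power + internal power = radiated power.
Absorbed: α·S·A_cross = 0.62·673·7.960 = 3321 W (cross-section A).
Total input = 3321 + 2010 = 5331 W.
Radiated: εσ·A_surf·T⁴ with A_surf = A = 7.960 m².
T⁴ = 5331/(0.59·5.67×10⁻⁸·7.960) = 2.002×10¹⁰ K⁴.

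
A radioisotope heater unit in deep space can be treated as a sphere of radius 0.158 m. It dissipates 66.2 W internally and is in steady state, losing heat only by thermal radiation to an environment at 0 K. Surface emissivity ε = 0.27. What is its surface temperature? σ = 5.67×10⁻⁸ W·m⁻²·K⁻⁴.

Steady state: internal power = radiated power, P = εσA T⁴.
Radiating area A = 4πr² = 0.3137 m².
T⁴ = P/(εσA) = 66.2/(0.27·5.67×10⁻⁸·0.3137) = 1.378×10¹⁰ K⁴.
T = (1.378×10¹⁰)^(1/4).

T ≈ 343 K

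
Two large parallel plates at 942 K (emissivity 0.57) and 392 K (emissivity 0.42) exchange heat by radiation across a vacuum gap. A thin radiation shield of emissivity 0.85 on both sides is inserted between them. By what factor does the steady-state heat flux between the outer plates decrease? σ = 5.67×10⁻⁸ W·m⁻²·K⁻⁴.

factor ≈ 1.43

Without shield: q₀ = σΔ(T⁴)/(1/ε₁+1/ε₂−1) with denominator 3.135.
With shield the two gaps are in series; the resistances add: (1/ε₁+1/ε_s−1)+(1/ε_s+1/ε₂−1) = 1.931+2.557 = 4.488.
Heat-flux ratio q₀/q = 4.488/3.135.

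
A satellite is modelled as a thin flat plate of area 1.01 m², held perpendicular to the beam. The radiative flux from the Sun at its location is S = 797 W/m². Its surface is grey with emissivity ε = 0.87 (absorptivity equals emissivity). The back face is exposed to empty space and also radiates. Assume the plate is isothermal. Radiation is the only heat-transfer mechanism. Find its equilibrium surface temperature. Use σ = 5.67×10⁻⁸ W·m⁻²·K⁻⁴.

At equilibrium, absorbed power = emitted power.
Absorbing cross-section = A = 1.010 m²; emitting surface = 2A = 2.020 m² (ratio 2).
εS·A_cross = εσ·A_surf·T⁴  ⇒  T⁴ = S/(2σ)   (ε cancels).
T⁴ = 797/(2·5.67×10⁻⁸) = 7.028×10⁹ K⁴.
T = (7.028×10⁹)^(1/4).

T ≈ 290 K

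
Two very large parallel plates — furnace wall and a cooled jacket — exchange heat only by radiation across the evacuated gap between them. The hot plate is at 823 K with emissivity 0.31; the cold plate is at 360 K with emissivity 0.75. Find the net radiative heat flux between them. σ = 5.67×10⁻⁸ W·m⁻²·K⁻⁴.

For two infinite grey parallel plates, q = σ(T₁⁴ − T₂⁴)/(1/ε₁ + 1/ε₂ − 1).
T₁⁴ − T₂⁴ = 4.588×10¹¹ − 1.680×10¹⁰ = 4.420×10¹¹ K⁴.
1/ε₁ + 1/ε₂ − 1 = 3.226 + 1.333 − 1 = 3.559.
q = 5.67×10⁻⁸ × 4.420×10¹¹ / 3.559.

q ≈ 7040 W/m²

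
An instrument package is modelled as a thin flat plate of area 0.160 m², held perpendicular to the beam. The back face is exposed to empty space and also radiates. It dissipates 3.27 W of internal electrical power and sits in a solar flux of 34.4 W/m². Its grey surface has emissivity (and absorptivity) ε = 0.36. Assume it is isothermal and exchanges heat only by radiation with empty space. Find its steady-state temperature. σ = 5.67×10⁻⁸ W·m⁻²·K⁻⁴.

T ≈ 168 K

At steady state, absorbed solar power + internal power = radiated power.
Absorbed: α·S·A_cross = 0.36·34.4·0.1600 = 1.981 W (cross-section A).
Total input = 1.981 + 3.27 = 5.251 W.
Radiated: εσ·A_surf·T⁴ with A_surf = 2A = 0.3200 m².
T⁴ = 5.251/(0.36·5.67×10⁻⁸·0.3200) = 8.040×10⁸ K⁴.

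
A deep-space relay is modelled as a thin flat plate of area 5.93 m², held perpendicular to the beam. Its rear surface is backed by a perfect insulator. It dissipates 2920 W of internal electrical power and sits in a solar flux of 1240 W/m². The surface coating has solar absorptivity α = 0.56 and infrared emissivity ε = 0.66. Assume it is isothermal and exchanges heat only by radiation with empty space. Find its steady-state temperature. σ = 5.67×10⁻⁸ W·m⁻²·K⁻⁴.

At steady state, absorbed solar power + internal power = radiated power.
Absorbed: α·S·A_cross = 0.56·1240·5.930 = 4118 W (cross-section A).
Total input = 4118 + 2920 = 7038 W.
Radiated: εσ·A_surf·T⁴ with A_surf = A = 5.930 m².
T⁴ = 7038/(0.66·5.67×10⁻⁸·5.930) = 3.171×10¹⁰ K⁴.

T ≈ 422 K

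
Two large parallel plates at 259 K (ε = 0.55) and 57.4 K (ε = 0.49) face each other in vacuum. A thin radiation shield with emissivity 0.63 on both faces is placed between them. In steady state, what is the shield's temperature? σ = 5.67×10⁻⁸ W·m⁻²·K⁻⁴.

In steady state the net flux on the hot side equals that on the cold side.
σ(T₁⁴−T_s⁴)/D₁ = σ(T_s⁴−T₂⁴)/D₂, with D₁ = 1/ε₁+1/ε_s−1 = 2.405, D₂ = 1/ε_s+1/ε₂−1 = 2.628.
Solve for T_s⁴: T_s⁴ = (D₂·T₁⁴ + D₁·T₂⁴)/(D₁+D₂) = 2.355×10⁹ K⁴.

T_s ≈ 220 K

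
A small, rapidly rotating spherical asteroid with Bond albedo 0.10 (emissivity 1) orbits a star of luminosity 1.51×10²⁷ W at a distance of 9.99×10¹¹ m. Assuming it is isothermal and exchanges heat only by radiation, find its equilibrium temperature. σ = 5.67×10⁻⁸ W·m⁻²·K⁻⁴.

First find the stellar flux at distance d: S = L/(4πd²) = 1.51×10²⁷/(4π·(9.99×10¹¹)²) = 120.4 W/m².
For an isothermal sphere, absorbed (1−a)S·πr² = emitted σ·4πr²·T⁴, so T⁴ = (1−a)S/(4σ).
T⁴ = 0.900·120.4/(4·5.67×10⁻⁸) = 4.778×10⁸ K⁴.

T ≈ 148 K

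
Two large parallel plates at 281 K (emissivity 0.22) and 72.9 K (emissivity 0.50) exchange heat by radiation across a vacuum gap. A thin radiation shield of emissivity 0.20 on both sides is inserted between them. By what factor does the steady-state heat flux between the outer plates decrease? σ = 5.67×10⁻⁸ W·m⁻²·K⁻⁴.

Without shield: q₀ = σΔ(T⁴)/(1/ε₁+1/ε₂−1) with denominator 5.545.
With shield the two gaps are in series; the resistances add: (1/ε₁+1/ε_s−1)+(1/ε_s+1/ε₂−1) = 8.545+6.000 = 14.55.
Heat-flux ratio q₀/q = 14.55/5.545.

factor ≈ 2.62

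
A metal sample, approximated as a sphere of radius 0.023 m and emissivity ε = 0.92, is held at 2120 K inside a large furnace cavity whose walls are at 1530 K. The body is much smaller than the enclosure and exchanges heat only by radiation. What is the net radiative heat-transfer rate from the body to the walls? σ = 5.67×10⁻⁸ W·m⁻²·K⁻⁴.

For a small grey body in a large enclosure: P_net = εσA(T_body⁴ − T_wall⁴).
A = 4πr² = 0.006648 m²; T_body⁴ − T_wall⁴ = 2.020×10¹³ − 5.480×10¹² = 1.472×10¹³ K⁴.
|P_net| = 0.92·5.67×10⁻⁸·0.006648·1.472×10¹³.

P_net ≈ 5100 W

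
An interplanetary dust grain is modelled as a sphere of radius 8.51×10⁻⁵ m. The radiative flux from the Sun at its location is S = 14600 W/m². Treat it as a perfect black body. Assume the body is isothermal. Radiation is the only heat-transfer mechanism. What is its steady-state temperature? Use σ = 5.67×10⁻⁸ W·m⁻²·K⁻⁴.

At equilibrium, absorbed power = emitted power.
Absorbing cross-section = πr² = 2.275×10⁻⁸ m²; emitting surface = 4πr² = 9.101×10⁻⁸ m² (ratio 4).
S·A_cross = εσ·A_surf·T⁴  ⇒  T⁴ = S/(4σ).
T⁴ = 1.00·14600/(4·5.67×10⁻⁸) = 6.437×10¹⁰ K⁴.
T = (6.437×10¹⁰)^(1/4).

T ≈ 504 K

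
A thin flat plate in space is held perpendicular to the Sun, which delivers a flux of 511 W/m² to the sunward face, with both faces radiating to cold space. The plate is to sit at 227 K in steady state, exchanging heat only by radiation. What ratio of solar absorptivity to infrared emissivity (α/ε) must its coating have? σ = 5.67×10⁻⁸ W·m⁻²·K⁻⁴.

α/ε ≈ 0.589

Balance: αS·A = εσ·2A·T⁴ ⇒ α/ε = 2σT⁴/S.
α/ε = 2·5.67×10⁻⁸·(227)⁴/511 = 2·5.67×10⁻⁸·2.655×10⁹/511.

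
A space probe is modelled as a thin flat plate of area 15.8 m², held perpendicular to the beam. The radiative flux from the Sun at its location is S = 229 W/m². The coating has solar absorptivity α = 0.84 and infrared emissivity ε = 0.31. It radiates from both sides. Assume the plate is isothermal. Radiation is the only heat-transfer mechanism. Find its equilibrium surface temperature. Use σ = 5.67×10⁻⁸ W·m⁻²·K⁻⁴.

At equilibrium, absorbed power = emitted power.
Absorbing cross-section = A = 15.80 m²; emitting surface = 2A = 31.60 m² (ratio 2).
αS·A_cross = εσ·A_surf·T⁴  ⇒  T⁴ = αS/(ε·2σ).
T⁴ = 0.840·229/(0.31·2·5.67×10⁻⁸) = 5.472×10⁹ K⁴.
T = (5.472×10⁹)^(1/4).

T ≈ 272 K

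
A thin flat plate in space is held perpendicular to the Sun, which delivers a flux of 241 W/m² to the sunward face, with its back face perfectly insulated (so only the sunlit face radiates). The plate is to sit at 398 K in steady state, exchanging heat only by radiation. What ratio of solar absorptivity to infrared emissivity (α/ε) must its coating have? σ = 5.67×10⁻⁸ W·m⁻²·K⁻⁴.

Balance: αS·A = εσ·1A·T⁴ ⇒ α/ε = σT⁴/S.
α/ε = 5.67×10⁻⁸·(398)⁴/241 = 5.67×10⁻⁸·2.509×10¹⁰/241.

α/ε ≈ 5.90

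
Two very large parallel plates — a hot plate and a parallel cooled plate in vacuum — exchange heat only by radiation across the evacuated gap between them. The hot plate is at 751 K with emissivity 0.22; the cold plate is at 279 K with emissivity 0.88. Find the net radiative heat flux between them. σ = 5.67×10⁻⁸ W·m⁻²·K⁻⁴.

q ≈ 3780 W/m²

For two infinite grey parallel plates, q = σ(T₁⁴ − T₂⁴)/(1/ε₁ + 1/ε₂ − 1).
T₁⁴ − T₂⁴ = 3.181×10¹¹ − 6.059×10⁹ = 3.120×10¹¹ K⁴.
1/ε₁ + 1/ε₂ − 1 = 4.545 + 1.136 − 1 = 4.682.
q = 5.67×10⁻⁸ × 3.120×10¹¹ / 4.682.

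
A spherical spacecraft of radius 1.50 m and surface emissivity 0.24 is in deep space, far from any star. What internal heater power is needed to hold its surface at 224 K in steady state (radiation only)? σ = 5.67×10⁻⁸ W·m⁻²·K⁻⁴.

P ≈ 969 W

P = εσ·4πr²·T⁴.
4πr² = 28.27 m²; T⁴ = 2.518×10⁹ K⁴.
P = 0.24·5.67×10⁻⁸·28.27·2.518×10⁹.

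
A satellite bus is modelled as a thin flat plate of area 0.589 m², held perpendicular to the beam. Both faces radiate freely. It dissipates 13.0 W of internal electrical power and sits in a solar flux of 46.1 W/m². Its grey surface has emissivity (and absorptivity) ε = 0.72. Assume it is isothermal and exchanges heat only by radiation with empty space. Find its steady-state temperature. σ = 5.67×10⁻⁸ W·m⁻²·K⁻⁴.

T ≈ 161 K

At steady state, absorbed solar power + internal power = radiated power.
Absorbed: α·S·A_cross = 0.72·46.1·0.5890 = 19.55 W (cross-section A).
Total input = 19.55 + 13.0 = 32.55 W.
Radiated: εσ·A_surf·T⁴ with A_surf = 2A = 1.178 m².
T⁴ = 32.55/(0.72·5.67×10⁻⁸·1.178) = 6.768×10⁸ K⁴.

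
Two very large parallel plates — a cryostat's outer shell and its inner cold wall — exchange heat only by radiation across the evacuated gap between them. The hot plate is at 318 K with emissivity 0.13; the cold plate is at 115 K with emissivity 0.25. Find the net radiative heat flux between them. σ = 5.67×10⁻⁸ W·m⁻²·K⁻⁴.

For two infinite grey parallel plates, q = σ(T₁⁴ − T₂⁴)/(1/ε₁ + 1/ε₂ − 1).
T₁⁴ − T₂⁴ = 1.023×10¹⁰ − 1.749×10⁸ = 1.005×10¹⁰ K⁴.
1/ε₁ + 1/ε₂ − 1 = 7.692 + 4.000 − 1 = 10.69.
q = 5.67×10⁻⁸ × 1.005×10¹⁰ / 10.69.

q ≈ 53.3 W/m²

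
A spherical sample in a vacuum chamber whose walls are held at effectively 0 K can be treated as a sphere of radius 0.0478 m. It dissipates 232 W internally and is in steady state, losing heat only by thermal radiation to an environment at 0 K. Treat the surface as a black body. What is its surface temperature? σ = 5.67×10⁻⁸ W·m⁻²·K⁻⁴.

T ≈ 614 K

Steady state: internal power = radiated power, P = εσA T⁴.
Radiating area A = 4πr² = 0.02871 m².
T⁴ = P/(εσA) = 232/(1.0·5.67×10⁻⁸·0.02871) = 1.425×10¹¹ K⁴.
T = (1.425×10¹¹)^(1/4).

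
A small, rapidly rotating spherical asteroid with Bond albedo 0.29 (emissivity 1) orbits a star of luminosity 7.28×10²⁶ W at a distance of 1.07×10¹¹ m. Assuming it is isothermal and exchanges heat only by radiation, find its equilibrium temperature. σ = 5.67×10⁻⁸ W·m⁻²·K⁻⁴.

T ≈ 355 K

First find the stellar flux at distance d: S = L/(4πd²) = 7.28×10²⁶/(4π·(1.07×10¹¹)²) = 5060 W/m².
For an isothermal sphere, absorbed (1−a)S·πr² = emitted σ·4πr²·T⁴, so T⁴ = (1−a)S/(4σ).
T⁴ = 0.710·5060/(4·5.67×10⁻⁸) = 1.584×10¹⁰ K⁴.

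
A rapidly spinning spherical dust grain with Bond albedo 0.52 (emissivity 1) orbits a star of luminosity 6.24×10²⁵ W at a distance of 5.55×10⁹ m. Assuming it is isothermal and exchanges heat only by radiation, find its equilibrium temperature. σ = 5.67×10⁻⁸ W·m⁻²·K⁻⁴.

First find the stellar flux at distance d: S = L/(4πd²) = 6.24×10²⁵/(4π·(5.55×10⁹)²) = 1.612×10⁵ W/m².
For an isothermal sphere, absorbed (1−a)S·πr² = emitted σ·4πr²·T⁴, so T⁴ = (1−a)S/(4σ).
T⁴ = 0.480·1.612×10⁵/(4·5.67×10⁻⁸) = 3.412×10¹¹ K⁴.

T ≈ 764 K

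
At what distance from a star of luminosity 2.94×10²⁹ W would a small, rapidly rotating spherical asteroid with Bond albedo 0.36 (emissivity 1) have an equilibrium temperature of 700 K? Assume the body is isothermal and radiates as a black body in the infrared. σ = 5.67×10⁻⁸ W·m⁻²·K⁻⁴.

d ≈ 5.24×10¹¹ m

For an isothermal black-emitting sphere, (1−a)S·πr² = σ·4πr²·T⁴ ⇒ S = 4σT⁴/(1−a).
S = 4·5.67×10⁻⁸·(700)⁴/0.640 = 85090 W/m².
Flux falls as S = L/(4πd²), so d = √(L/(4πS)) = √(2.94×10²⁹/(4π·85090)).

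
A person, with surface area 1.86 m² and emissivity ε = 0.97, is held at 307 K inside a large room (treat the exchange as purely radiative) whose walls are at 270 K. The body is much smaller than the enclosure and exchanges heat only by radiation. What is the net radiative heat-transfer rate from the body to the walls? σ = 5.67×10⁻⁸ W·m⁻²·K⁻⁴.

For a small grey body in a large enclosure: P_net = εσA(T_body⁴ − T_wall⁴).
A = 1.86 m²; T_body⁴ − T_wall⁴ = 8.883×10⁹ − 5.314×10⁹ = 3.568×10⁹ K⁴.
|P_net| = 0.97·5.67×10⁻⁸·1.860·3.568×10⁹.

P_net ≈ 365 W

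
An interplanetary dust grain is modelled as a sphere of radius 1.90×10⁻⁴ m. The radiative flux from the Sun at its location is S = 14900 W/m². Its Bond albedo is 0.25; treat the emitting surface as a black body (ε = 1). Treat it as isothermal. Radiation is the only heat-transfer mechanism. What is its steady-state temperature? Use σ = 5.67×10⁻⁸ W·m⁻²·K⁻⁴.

At equilibrium, absorbed power = emitted power.
Absorbing cross-section = πr² = 1.134×10⁻⁷ m²; emitting surface = 4πr² = 4.536×10⁻⁷ m² (ratio 4).
(1−a)S·A_cross = εσ·A_surf·T⁴  ⇒  T⁴ = (1−a)S/(4σ).
T⁴ = 0.750·14900/(4·5.67×10⁻⁸) = 4.927×10¹⁰ K⁴.
T = (4.927×10¹⁰)^(1/4).

T ≈ 471 K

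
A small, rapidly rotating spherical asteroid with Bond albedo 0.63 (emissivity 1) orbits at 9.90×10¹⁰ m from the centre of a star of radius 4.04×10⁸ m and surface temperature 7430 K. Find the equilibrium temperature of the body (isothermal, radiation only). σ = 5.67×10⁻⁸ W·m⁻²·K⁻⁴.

The star's surface emits σT_*⁴; at distance d the flux is S = σT_*⁴(R_*/d)².
S = 5.67×10⁻⁸·(7430)⁴·(4.04×10⁸/9.90×10¹⁰)² = 2878 W/m².
For an isothermal sphere T⁴ = (1−a)S/(4σ) = 4.694×10⁹ K⁴.

T ≈ 262 K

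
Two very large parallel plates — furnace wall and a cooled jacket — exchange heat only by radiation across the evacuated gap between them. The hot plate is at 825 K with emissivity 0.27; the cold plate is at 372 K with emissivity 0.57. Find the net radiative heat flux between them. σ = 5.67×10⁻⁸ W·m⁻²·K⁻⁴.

q ≈ 5650 W/m²

For two infinite grey parallel plates, q = σ(T₁⁴ − T₂⁴)/(1/ε₁ + 1/ε₂ − 1).
T₁⁴ − T₂⁴ = 4.633×10¹¹ − 1.915×10¹⁰ = 4.441×10¹¹ K⁴.
1/ε₁ + 1/ε₂ − 1 = 3.704 + 1.754 − 1 = 4.458.
q = 5.67×10⁻⁸ × 4.441×10¹¹ / 4.458.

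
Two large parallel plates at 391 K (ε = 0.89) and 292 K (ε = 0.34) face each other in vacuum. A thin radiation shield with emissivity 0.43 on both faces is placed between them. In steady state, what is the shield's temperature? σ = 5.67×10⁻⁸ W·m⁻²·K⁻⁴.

T_s ≈ 364 K

In steady state the net flux on the hot side equals that on the cold side.
σ(T₁⁴−T_s⁴)/D₁ = σ(T_s⁴−T₂⁴)/D₂, with D₁ = 1/ε₁+1/ε_s−1 = 2.449, D₂ = 1/ε_s+1/ε₂−1 = 4.267.
Solve for T_s⁴: T_s⁴ = (D₂·T₁⁴ + D₁·T₂⁴)/(D₁+D₂) = 1.750×10¹⁰ K⁴.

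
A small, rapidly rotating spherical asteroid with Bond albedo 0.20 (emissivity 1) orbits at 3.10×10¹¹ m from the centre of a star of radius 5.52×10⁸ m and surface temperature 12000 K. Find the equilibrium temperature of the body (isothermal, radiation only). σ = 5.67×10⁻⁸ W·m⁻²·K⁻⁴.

The star's surface emits σT_*⁴; at distance d the flux is S = σT_*⁴(R_*/d)².
S = 5.67×10⁻⁸·(12000)⁴·(5.52×10⁸/3.10×10¹¹)² = 3728 W/m².
For an isothermal sphere T⁴ = (1−a)S/(4σ) = 1.315×10¹⁰ K⁴.

T ≈ 339 K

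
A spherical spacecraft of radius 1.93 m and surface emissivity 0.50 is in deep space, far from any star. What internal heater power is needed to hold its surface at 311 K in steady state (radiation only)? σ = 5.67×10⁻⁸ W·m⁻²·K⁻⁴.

P ≈ 12400 W

P = εσ·4πr²·T⁴.
4πr² = 46.81 m²; T⁴ = 9.355×10⁹ K⁴.
P = 0.50·5.67×10⁻⁸·46.81·9.355×10⁹.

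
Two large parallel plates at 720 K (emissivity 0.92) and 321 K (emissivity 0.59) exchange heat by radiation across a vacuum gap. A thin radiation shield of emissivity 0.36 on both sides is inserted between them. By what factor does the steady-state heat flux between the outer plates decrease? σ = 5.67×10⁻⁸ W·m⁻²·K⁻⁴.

Without shield: q₀ = σΔ(T⁴)/(1/ε₁+1/ε₂−1) with denominator 1.782.
With shield the two gaps are in series; the resistances add: (1/ε₁+1/ε_s−1)+(1/ε_s+1/ε₂−1) = 2.865+3.473 = 6.337.
Heat-flux ratio q₀/q = 6.337/1.782.

factor ≈ 3.56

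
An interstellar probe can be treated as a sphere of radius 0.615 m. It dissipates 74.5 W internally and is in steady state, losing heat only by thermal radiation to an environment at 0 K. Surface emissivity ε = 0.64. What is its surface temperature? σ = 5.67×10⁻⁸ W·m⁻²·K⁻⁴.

T ≈ 144 K

Steady state: internal power = radiated power, P = εσA T⁴.
Radiating area A = 4πr² = 4.753 m².
T⁴ = P/(εσA) = 74.5/(0.64·5.67×10⁻⁸·4.753) = 4.319×10⁸ K⁴.
T = (4.319×10⁸)^(1/4).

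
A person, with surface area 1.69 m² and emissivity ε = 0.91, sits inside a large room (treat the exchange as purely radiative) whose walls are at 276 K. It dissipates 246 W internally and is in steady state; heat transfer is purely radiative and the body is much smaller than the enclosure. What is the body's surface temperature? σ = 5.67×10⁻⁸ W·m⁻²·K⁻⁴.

T ≈ 305 K

For a small grey body in a large enclosure, net radiated power = εσA(T⁴ − T_w⁴).
Steady state: P = εσA(T⁴ − T_w⁴) with A = 1.69 m².
T⁴ = P/(εσA) + T_w⁴ = 246/(0.91·5.67×10⁻⁸·1.690) + (276)⁴
    = 2.821×10⁹ + 5.803×10⁹ = 8.624×10⁹ K⁴.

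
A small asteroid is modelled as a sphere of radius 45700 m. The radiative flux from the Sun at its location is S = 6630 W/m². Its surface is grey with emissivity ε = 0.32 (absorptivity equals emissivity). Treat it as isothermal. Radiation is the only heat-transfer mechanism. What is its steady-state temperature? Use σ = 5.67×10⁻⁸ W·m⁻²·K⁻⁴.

T ≈ 413 K

At equilibrium, absorbed power = emitted power.
Absorbing cross-section = πr² = 6.561×10⁹ m²; emitting surface = 4πr² = 2.624×10¹⁰ m² (ratio 4).
εS·A_cross = εσ·A_surf·T⁴  ⇒  T⁴ = S/(4σ)   (ε cancels).
T⁴ = 6630/(4·5.67×10⁻⁸) = 2.923×10¹⁰ K⁴.
T = (2.923×10¹⁰)^(1/4).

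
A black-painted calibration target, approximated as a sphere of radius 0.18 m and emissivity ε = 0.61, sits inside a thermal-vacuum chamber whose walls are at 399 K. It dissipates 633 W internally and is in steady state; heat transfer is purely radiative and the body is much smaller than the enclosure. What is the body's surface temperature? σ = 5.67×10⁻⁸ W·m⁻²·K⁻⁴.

T ≈ 515 K

For a small grey body in a large enclosure, net radiated power = εσA(T⁴ − T_w⁴).
Steady state: P = εσA(T⁴ − T_w⁴) with A = 4πr² = 0.4072 m².
T⁴ = P/(εσA) + T_w⁴ = 633/(0.61·5.67×10⁻⁸·0.4072) + (399)⁴
    = 4.495×10¹⁰ + 2.534×10¹⁰ = 7.030×10¹⁰ K⁴.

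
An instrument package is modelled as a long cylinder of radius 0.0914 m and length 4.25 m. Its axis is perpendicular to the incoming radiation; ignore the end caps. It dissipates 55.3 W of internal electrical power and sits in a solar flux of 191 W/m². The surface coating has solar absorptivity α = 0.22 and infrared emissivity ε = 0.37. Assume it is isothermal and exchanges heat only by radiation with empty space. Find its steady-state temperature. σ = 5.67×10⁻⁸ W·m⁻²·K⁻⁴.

At steady state, absorbed solar power + internal power = radiated power.
Absorbed: α·S·A_cross = 0.22·191·0.7769 = 32.65 W (cross-section 2rL).
Total input = 32.65 + 55.3 = 87.95 W.
Radiated: εσ·A_surf·T⁴ with A_surf = 2πrL = 2.441 m².
T⁴ = 87.95/(0.37·5.67×10⁻⁸·2.441) = 1.718×10⁹ K⁴.

T ≈ 204 K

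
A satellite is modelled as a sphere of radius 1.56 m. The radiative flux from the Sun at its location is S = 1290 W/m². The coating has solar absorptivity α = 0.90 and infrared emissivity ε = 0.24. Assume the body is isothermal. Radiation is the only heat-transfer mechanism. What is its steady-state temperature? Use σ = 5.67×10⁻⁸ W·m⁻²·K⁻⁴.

At equilibrium, absorbed power = emitted power.
Absorbing cross-section = πr² = 7.645 m²; emitting surface = 4πr² = 30.58 m² (ratio 4).
αS·A_cross = εσ·A_surf·T⁴  ⇒  T⁴ = αS/(ε·4σ).
T⁴ = 0.900·1290/(0.24·4·5.67×10⁻⁸) = 2.133×10¹⁰ K⁴.
T = (2.133×10¹⁰)^(1/4).

T ≈ 382 K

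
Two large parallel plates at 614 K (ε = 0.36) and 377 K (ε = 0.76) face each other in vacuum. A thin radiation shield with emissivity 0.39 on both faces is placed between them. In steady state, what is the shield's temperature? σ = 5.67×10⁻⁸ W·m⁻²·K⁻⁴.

In steady state the net flux on the hot side equals that on the cold side.
σ(T₁⁴−T_s⁴)/D₁ = σ(T_s⁴−T₂⁴)/D₂, with D₁ = 1/ε₁+1/ε_s−1 = 4.342, D₂ = 1/ε_s+1/ε₂−1 = 2.880.
Solve for T_s⁴: T_s⁴ = (D₂·T₁⁴ + D₁·T₂⁴)/(D₁+D₂) = 6.882×10¹⁰ K⁴.

T_s ≈ 512 K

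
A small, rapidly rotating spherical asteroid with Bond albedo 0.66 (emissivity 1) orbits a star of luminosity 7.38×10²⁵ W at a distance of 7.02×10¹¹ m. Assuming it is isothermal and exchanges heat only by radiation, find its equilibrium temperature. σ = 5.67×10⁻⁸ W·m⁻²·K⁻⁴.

First find the stellar flux at distance d: S = L/(4πd²) = 7.38×10²⁵/(4π·(7.02×10¹¹)²) = 11.92 W/m².
For an isothermal sphere, absorbed (1−a)S·πr² = emitted σ·4πr²·T⁴, so T⁴ = (1−a)S/(4σ).
T⁴ = 0.340·11.92/(4·5.67×10⁻⁸) = 1.787×10⁷ K⁴.

T ≈ 65.0 K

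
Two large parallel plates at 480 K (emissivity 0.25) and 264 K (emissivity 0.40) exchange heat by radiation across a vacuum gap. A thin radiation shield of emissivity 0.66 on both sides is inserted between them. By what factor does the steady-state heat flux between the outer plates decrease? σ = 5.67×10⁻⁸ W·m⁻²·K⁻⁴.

factor ≈ 1.37

Without shield: q₀ = σΔ(T⁴)/(1/ε₁+1/ε₂−1) with denominator 5.500.
With shield the two gaps are in series; the resistances add: (1/ε₁+1/ε_s−1)+(1/ε_s+1/ε₂−1) = 4.515+3.015 = 7.530.
Heat-flux ratio q₀/q = 7.530/5.500.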